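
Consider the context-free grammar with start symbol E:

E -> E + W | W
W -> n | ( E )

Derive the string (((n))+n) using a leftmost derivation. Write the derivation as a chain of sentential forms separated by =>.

E => W => (E) => (E+W) => (W+W) => ((E)+W) => ((W)+W) => (((E))+W) => (((W))+W) => (((n))+W) => (((n))+n)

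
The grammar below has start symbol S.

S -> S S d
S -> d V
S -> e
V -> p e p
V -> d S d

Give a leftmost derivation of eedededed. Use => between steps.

S => SSd => SSdSd => SSdSdSd => SSdSdSdSd => eSdSdSdSd => eedSdSdSd => eededSdSd => eedededSd => eedededed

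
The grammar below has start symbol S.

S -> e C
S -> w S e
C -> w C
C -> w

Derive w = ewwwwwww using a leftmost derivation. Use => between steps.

S => eC => ewC => ewwC => ewwwC => ewwwwC => ewwwwwC => ewwwwwwC => ewwwwwww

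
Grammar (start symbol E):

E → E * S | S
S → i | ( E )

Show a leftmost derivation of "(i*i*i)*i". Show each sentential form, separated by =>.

E => E*S => S*S => (E)*S => (E*S)*S => (E*S*S)*S => (S*S*S)*S => (i*S*S)*S => (i*i*S)*S => (i*i*i)*S => (i*i*i)*i

E => E*S   [E → E * S]
E*S => S*S   [E → S]
S*S => (E)*S   [S → ( E )]
(E)*S => (E*S)*S   [E → E * S]
(E*S)*S => (E*S*S)*S   [E → E * S]
(E*S*S)*S => (S*S*S)*S   [E → S]
(S*S*S)*S => (i*S*S)*S   [S → i]
(i*S*S)*S => (i*i*S)*S   [S → i]
(i*i*S)*S => (i*i*i)*S   [S → i]
(i*i*i)*S => (i*i*i)*i   [S → i]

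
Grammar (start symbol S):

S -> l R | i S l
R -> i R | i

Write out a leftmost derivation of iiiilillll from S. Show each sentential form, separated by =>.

S => iSl   [S -> i S l]
iSl => iiSll   [S -> i S l]
iiSll => iiiSlll   [S -> i S l]
iiiSlll => iiiiSllll   [S -> i S l]
iiiiSllll => iiiilRllll   [S -> l R]
iiiilRllll => iiiilillll   [R -> i]

S => iSl => iiSll => iiiSlll => iiiiSllll => iiiilRllll => iiiilillll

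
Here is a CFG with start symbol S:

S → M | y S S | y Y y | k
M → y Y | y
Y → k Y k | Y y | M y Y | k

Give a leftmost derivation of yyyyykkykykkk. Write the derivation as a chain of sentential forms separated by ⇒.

S ⇒ ySS   [S → y S S]
ySS ⇒ yySSS   [S → y S S]
yySSS ⇒ yyySSSS   [S → y S S]
yyySSSS ⇒ yyyySSSSS   [S → y S S]
yyyySSSSS ⇒ yyyyMSSSS   [S → M]
yyyyMSSSS ⇒ yyyyyYSSSS   [M → y Y]
yyyyyYSSSS ⇒ yyyyykYkSSSS   [Y → k Y k]
yyyyykYkSSSS ⇒ yyyyykYykSSSS   [Y → Y y]
yyyyykYykSSSS ⇒ yyyyykkykSSSS   [Y → k]
yyyyykkykSSSS ⇒ yyyyykkykMSSS   [S → M]
yyyyykkykMSSS ⇒ yyyyykkykySSS   [M → y]
yyyyykkykySSS ⇒ yyyyykkykykSS   [S → k]
yyyyykkykykSS ⇒ yyyyykkykykkS   [S → k]
yyyyykkykykkS ⇒ yyyyykkykykkk   [S → k]

S⇒ySS⇒yySSS⇒yyySSSS⇒yyyySSSSS⇒yyyyMSSSS⇒yyyyyYSSSS⇒yyyyykYkSSSS⇒yyyyykYykSSSS⇒yyyyykkykSSSS⇒yyyyykkykMSSS⇒yyyyykkykySSS⇒yyyyykkykykSS⇒yyyyykkykykkS⇒yyyyykkykykkk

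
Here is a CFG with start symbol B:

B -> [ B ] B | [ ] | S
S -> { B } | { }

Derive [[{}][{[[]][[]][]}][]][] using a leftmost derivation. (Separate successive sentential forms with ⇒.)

B⇒[B]B⇒[[B]B]B⇒[[S]B]B⇒[[{}]B]B⇒[[{}][B]B]B⇒[[{}][S]B]B⇒[[{}][{B}]B]B⇒[[{}][{[B]B}]B]B⇒[[{}][{[[]]B}]B]B⇒[[{}][{[[]][B]B}]B]B⇒[[{}][{[[]][[]]B}]B]B⇒[[{}][{[[]][[]][]}]B]B⇒[[{}][{[[]][[]][]}][]]B⇒[[{}][{[[]][[]][]}][]][]

B ⇒ [B]B   [B -> [ B ] B]
[B]B ⇒ [[B]B]B   [B -> [ B ] B]
[[B]B]B ⇒ [[S]B]B   [B -> S]
[[S]B]B ⇒ [[{}]B]B   [S -> { }]
[[{}]B]B ⇒ [[{}][B]B]B   [B -> [ B ] B]
[[{}][B]B]B ⇒ [[{}][S]B]B   [B -> S]
[[{}][S]B]B ⇒ [[{}][{B}]B]B   [S -> { B }]
[[{}][{B}]B]B ⇒ [[{}][{[B]B}]B]B   [B -> [ B ] B]
[[{}][{[B]B}]B]B ⇒ [[{}][{[[]]B}]B]B   [B -> [ ]]
[[{}][{[[]]B}]B]B ⇒ [[{}][{[[]][B]B}]B]B   [B -> [ B ] B]
[[{}][{[[]][B]B}]B]B ⇒ [[{}][{[[]][[]]B}]B]B   [B -> [ ]]
[[{}][{[[]][[]]B}]B]B ⇒ [[{}][{[[]][[]][]}]B]B   [B -> [ ]]
[[{}][{[[]][[]][]}]B]B ⇒ [[{}][{[[]][[]][]}][]]B   [B -> [ ]]
[[{}][{[[]][[]][]}][]]B ⇒ [[{}][{[[]][[]][]}][]][]   [B -> [ ]]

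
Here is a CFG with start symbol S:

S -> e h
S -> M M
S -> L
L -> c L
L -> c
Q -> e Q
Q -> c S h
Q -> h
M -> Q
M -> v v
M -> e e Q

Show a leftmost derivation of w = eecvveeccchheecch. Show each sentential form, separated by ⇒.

S ⇒ MM ⇒ eeQM ⇒ eecShM ⇒ eecMMhM ⇒ eecvvMhM ⇒ eecvveeQhM ⇒ eecvveecShhM ⇒ eecvveecLhhM ⇒ eecvveeccLhhM ⇒ eecvveeccchhM ⇒ eecvveeccchheeQ ⇒ eecvveeccchheecSh ⇒ eecvveeccchheecLh ⇒ eecvveeccchheecch

S ⇒ MM   [S -> M M]
MM ⇒ eeQM   [M -> e e Q]
eeQM ⇒ eecShM   [Q -> c S h]
eecShM ⇒ eecMMhM   [S -> M M]
eecMMhM ⇒ eecvvMhM   [M -> v v]
eecvvMhM ⇒ eecvveeQhM   [M -> e e Q]
eecvveeQhM ⇒ eecvveecShhM   [Q -> c S h]
eecvveecShhM ⇒ eecvveecLhhM   [S -> L]
eecvveecLhhM ⇒ eecvveeccLhhM   [L -> c L]
eecvveeccLhhM ⇒ eecvveeccchhM   [L -> c]
eecvveeccchhM ⇒ eecvveeccchheeQ   [M -> e e Q]
eecvveeccchheeQ ⇒ eecvveeccchheecSh   [Q -> c S h]
eecvveeccchheecSh ⇒ eecvveeccchheecLh   [S -> L]
eecvveeccchheecLh ⇒ eecvveeccchheecch   [L -> c]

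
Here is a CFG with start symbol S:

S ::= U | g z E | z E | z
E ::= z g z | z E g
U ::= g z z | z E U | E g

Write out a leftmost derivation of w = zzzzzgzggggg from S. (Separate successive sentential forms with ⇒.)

S ⇒ U ⇒ Eg ⇒ zEgg ⇒ zzEggg ⇒ zzzEgggg ⇒ zzzzEggggg ⇒ zzzzzgzggggg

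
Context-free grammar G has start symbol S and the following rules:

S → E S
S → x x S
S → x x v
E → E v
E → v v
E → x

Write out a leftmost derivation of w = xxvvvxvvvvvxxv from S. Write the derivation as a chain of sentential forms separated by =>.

S => xxS => xxES => xxEvS => xxvvvS => xxvvvES => xxvvvEvS => xxvvvEvvS => xxvvvEvvvS => xxvvvEvvvvS => xxvvvEvvvvvS => xxvvvxvvvvvS => xxvvvxvvvvvxxv

S => xxS   [S → x x S]
xxS => xxES   [S → E S]
xxES => xxEvS   [E → E v]
xxEvS => xxvvvS   [E → v v]
xxvvvS => xxvvvES   [S → E S]
xxvvvES => xxvvvEvS   [E → E v]
xxvvvEvS => xxvvvEvvS   [E → E v]
xxvvvEvvS => xxvvvEvvvS   [E → E v]
xxvvvEvvvS => xxvvvEvvvvS   [E → E v]
xxvvvEvvvvS => xxvvvEvvvvvS   [E → E v]
xxvvvEvvvvvS => xxvvvxvvvvvS   [E → x]
xxvvvxvvvvvS => xxvvvxvvvvvxxv   [S → x x v]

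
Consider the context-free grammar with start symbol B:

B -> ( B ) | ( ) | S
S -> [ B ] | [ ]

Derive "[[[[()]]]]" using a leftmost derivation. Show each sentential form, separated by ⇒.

B ⇒ S ⇒ [B] ⇒ [S] ⇒ [[B]] ⇒ [[S]] ⇒ [[[B]]] ⇒ [[[S]]] ⇒ [[[[B]]]] ⇒ [[[[()]]]]

B ⇒ S   [B -> S]
S ⇒ [B]   [S -> [ B ]]
[B] ⇒ [S]   [B -> S]
[S] ⇒ [[B]]   [S -> [ B ]]
[[B]] ⇒ [[S]]   [B -> S]
[[S]] ⇒ [[[B]]]   [S -> [ B ]]
[[[B]]] ⇒ [[[S]]]   [B -> S]
[[[S]]] ⇒ [[[[B]]]]   [S -> [ B ]]
[[[[B]]]] ⇒ [[[[()]]]]   [B -> ( )]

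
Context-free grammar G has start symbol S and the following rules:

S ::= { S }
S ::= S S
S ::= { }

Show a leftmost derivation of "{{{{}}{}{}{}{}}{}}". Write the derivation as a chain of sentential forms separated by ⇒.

S ⇒ {S}   [S ::= { S }]
{S} ⇒ {SS}   [S ::= S S]
{SS} ⇒ {{S}S}   [S ::= { S }]
{{S}S} ⇒ {{SS}S}   [S ::= S S]
{{SS}S} ⇒ {{{S}S}S}   [S ::= { S }]
{{{S}S}S} ⇒ {{{{}}S}S}   [S ::= { }]
{{{{}}S}S} ⇒ {{{{}}SS}S}   [S ::= S S]
{{{{}}SS}S} ⇒ {{{{}}SSS}S}   [S ::= S S]
{{{{}}SSS}S} ⇒ {{{{}}{}SS}S}   [S ::= { }]
{{{{}}{}SS}S} ⇒ {{{{}}{}SSS}S}   [S ::= S S]
{{{{}}{}SSS}S} ⇒ {{{{}}{}{}SS}S}   [S ::= { }]
{{{{}}{}{}SS}S} ⇒ {{{{}}{}{}{}S}S}   [S ::= { }]
{{{{}}{}{}{}S}S} ⇒ {{{{}}{}{}{}{}}S}   [S ::= { }]
{{{{}}{}{}{}{}}S} ⇒ {{{{}}{}{}{}{}}{}}   [S ::= { }]

S⇒{S}⇒{SS}⇒{{S}S}⇒{{SS}S}⇒{{{S}S}S}⇒{{{{}}S}S}⇒{{{{}}SS}S}⇒{{{{}}SSS}S}⇒{{{{}}{}SS}S}⇒{{{{}}{}SSS}S}⇒{{{{}}{}{}SS}S}⇒{{{{}}{}{}{}S}S}⇒{{{{}}{}{}{}{}}S}⇒{{{{}}{}{}{}{}}{}}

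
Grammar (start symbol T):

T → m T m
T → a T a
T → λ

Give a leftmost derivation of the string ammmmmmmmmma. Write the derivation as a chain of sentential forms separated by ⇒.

T ⇒ aTa   [T → a T a]
aTa ⇒ amTma   [T → m T m]
amTma ⇒ ammTmma   [T → m T m]
ammTmma ⇒ ammmTmmma   [T → m T m]
ammmTmmma ⇒ ammmmTmmmma   [T → m T m]
ammmmTmmmma ⇒ ammmmmTmmmmma   [T → m T m]
ammmmmTmmmmma ⇒ ammmmmmmmmma   [T → λ]

T⇒aTa⇒amTma⇒ammTmma⇒ammmTmmma⇒ammmmTmmmma⇒ammmmmTmmmmma⇒ammmmmmmmmma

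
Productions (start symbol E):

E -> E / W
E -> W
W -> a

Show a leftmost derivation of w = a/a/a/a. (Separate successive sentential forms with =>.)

E => E/W => E/W/W => E/W/W/W => W/W/W/W => a/W/W/W => a/a/W/W => a/a/a/W => a/a/a/a

E => E/W   [E -> E / W]
E/W => E/W/W   [E -> E / W]
E/W/W => E/W/W/W   [E -> E / W]
E/W/W/W => W/W/W/W   [E -> W]
W/W/W/W => a/W/W/W   [W -> a]
a/W/W/W => a/a/W/W   [W -> a]
a/a/W/W => a/a/a/W   [W -> a]
a/a/a/W => a/a/a/a   [W -> a]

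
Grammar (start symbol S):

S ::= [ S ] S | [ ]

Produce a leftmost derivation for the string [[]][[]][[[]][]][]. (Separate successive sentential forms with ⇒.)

S ⇒ [S]S ⇒ [[]]S ⇒ [[]][S]S ⇒ [[]][[]]S ⇒ [[]][[]][S]S ⇒ [[]][[]][[S]S]S ⇒ [[]][[]][[[]]S]S ⇒ [[]][[]][[[]][]]S ⇒ [[]][[]][[[]][]][]

S ⇒ [S]S   [S ::= [ S ] S]
[S]S ⇒ [[]]S   [S ::= [ ]]
[[]]S ⇒ [[]][S]S   [S ::= [ S ] S]
[[]][S]S ⇒ [[]][[]]S   [S ::= [ ]]
[[]][[]]S ⇒ [[]][[]][S]S   [S ::= [ S ] S]
[[]][[]][S]S ⇒ [[]][[]][[S]S]S   [S ::= [ S ] S]
[[]][[]][[S]S]S ⇒ [[]][[]][[[]]S]S   [S ::= [ ]]
[[]][[]][[[]]S]S ⇒ [[]][[]][[[]][]]S   [S ::= [ ]]
[[]][[]][[[]][]]S ⇒ [[]][[]][[[]][]][]   [S ::= [ ]]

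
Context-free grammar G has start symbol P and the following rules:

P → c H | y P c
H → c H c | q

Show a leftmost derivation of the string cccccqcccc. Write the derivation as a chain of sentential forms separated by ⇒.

P⇒cH⇒ccHc⇒cccHcc⇒ccccHccc⇒cccccHcccc⇒cccccqcccc

P ⇒ cH   [P → c H]
cH ⇒ ccHc   [H → c H c]
ccHc ⇒ cccHcc   [H → c H c]
cccHcc ⇒ ccccHccc   [H → c H c]
ccccHccc ⇒ cccccHcccc   [H → c H c]
cccccHcccc ⇒ cccccqcccc   [H → q]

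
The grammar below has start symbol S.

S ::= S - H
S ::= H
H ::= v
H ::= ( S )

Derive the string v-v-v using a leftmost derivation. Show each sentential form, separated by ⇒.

S ⇒ S-H   [S ::= S - H]
S-H ⇒ S-H-H   [S ::= S - H]
S-H-H ⇒ H-H-H   [S ::= H]
H-H-H ⇒ v-H-H   [H ::= v]
v-H-H ⇒ v-v-H   [H ::= v]
v-v-H ⇒ v-v-v   [H ::= v]

S⇒S-H⇒S-H-H⇒H-H-H⇒v-H-H⇒v-v-H⇒v-v-v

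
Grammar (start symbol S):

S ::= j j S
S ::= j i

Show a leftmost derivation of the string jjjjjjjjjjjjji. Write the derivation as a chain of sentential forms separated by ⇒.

S ⇒ jjS   [S ::= j j S]
jjS ⇒ jjjjS   [S ::= j j S]
jjjjS ⇒ jjjjjjS   [S ::= j j S]
jjjjjjS ⇒ jjjjjjjjS   [S ::= j j S]
jjjjjjjjS ⇒ jjjjjjjjjjS   [S ::= j j S]
jjjjjjjjjjS ⇒ jjjjjjjjjjjjS   [S ::= j j S]
jjjjjjjjjjjjS ⇒ jjjjjjjjjjjjji   [S ::= j i]

S ⇒ jjS ⇒ jjjjS ⇒ jjjjjjS ⇒ jjjjjjjjS ⇒ jjjjjjjjjjS ⇒ jjjjjjjjjjjjS ⇒ jjjjjjjjjjjjji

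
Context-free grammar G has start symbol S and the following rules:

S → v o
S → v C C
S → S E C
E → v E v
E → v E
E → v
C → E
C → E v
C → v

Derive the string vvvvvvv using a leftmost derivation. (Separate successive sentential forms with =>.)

S => vCC => vEC => vvEC => vvvEvC => vvvvEvC => vvvvvvC => vvvvvvv

S => vCC   [S → v C C]
vCC => vEC   [C → E]
vEC => vvEC   [E → v E]
vvEC => vvvEvC   [E → v E v]
vvvEvC => vvvvEvC   [E → v E]
vvvvEvC => vvvvvvC   [E → v]
vvvvvvC => vvvvvvv   [C → v]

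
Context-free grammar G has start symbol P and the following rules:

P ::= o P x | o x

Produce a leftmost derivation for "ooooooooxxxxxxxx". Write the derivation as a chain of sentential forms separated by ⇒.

P ⇒ oPx   [P ::= o P x]
oPx ⇒ ooPxx   [P ::= o P x]
ooPxx ⇒ oooPxxx   [P ::= o P x]
oooPxxx ⇒ ooooPxxxx   [P ::= o P x]
ooooPxxxx ⇒ oooooPxxxxx   [P ::= o P x]
oooooPxxxxx ⇒ ooooooPxxxxxx   [P ::= o P x]
ooooooPxxxxxx ⇒ oooooooPxxxxxxx   [P ::= o P x]
oooooooPxxxxxxx ⇒ ooooooooxxxxxxxx   [P ::= o x]

P ⇒ oPx ⇒ ooPxx ⇒ oooPxxx ⇒ ooooPxxxx ⇒ oooooPxxxxx ⇒ ooooooPxxxxxx ⇒ oooooooPxxxxxxx ⇒ ooooooooxxxxxxxx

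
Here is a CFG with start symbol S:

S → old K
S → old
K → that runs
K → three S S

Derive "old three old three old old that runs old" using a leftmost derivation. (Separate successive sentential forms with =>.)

S => old K => old three S S => old three old K S => old three old three S S S => old three old three old S S => old three old three old old K S => old three old three old old that runs S => old three old three old old that runs old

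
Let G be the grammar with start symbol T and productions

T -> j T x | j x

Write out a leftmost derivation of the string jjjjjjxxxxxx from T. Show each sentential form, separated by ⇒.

T ⇒ jTx   [T -> j T x]
jTx ⇒ jjTxx   [T -> j T x]
jjTxx ⇒ jjjTxxx   [T -> j T x]
jjjTxxx ⇒ jjjjTxxxx   [T -> j T x]
jjjjTxxxx ⇒ jjjjjTxxxxx   [T -> j T x]
jjjjjTxxxxx ⇒ jjjjjjxxxxxx   [T -> j x]

T ⇒ jTx ⇒ jjTxx ⇒ jjjTxxx ⇒ jjjjTxxxx ⇒ jjjjjTxxxxx ⇒ jjjjjjxxxxxx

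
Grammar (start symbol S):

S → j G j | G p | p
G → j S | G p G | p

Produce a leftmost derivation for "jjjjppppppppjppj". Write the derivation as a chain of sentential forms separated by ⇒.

S ⇒ jGj ⇒ jGpGj ⇒ jjSpGj ⇒ jjjGjpGj ⇒ jjjGpGjpGj ⇒ jjjjSpGjpGj ⇒ jjjjGppGjpGj ⇒ jjjjGpGppGjpGj ⇒ jjjjGpGpGppGjpGj ⇒ jjjjppGpGppGjpGj ⇒ jjjjppppGppGjpGj ⇒ jjjjpppppppGjpGj ⇒ jjjjppppppppjpGj ⇒ jjjjppppppppjppj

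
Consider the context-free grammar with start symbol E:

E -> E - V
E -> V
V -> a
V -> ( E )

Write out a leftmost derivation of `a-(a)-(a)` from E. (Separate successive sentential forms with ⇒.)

E ⇒ E-V   [E -> E - V]
E-V ⇒ E-V-V   [E -> E - V]
E-V-V ⇒ V-V-V   [E -> V]
V-V-V ⇒ a-V-V   [V -> a]
a-V-V ⇒ a-(E)-V   [V -> ( E )]
a-(E)-V ⇒ a-(V)-V   [E -> V]
a-(V)-V ⇒ a-(a)-V   [V -> a]
a-(a)-V ⇒ a-(a)-(E)   [V -> ( E )]
a-(a)-(E) ⇒ a-(a)-(V)   [E -> V]
a-(a)-(V) ⇒ a-(a)-(a)   [V -> a]

E⇒E-V⇒E-V-V⇒V-V-V⇒a-V-V⇒a-(E)-V⇒a-(V)-V⇒a-(a)-V⇒a-(a)-(E)⇒a-(a)-(V)⇒a-(a)-(a)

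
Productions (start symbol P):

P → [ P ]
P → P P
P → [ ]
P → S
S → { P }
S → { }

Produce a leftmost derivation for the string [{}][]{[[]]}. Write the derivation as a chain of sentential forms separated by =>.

P=>PP=>PPP=>[P]PP=>[S]PP=>[{}]PP=>[{}][]P=>[{}][]S=>[{}][]{P}=>[{}][]{[P]}=>[{}][]{[[]]}

P => PP   [P → P P]
PP => PPP   [P → P P]
PPP => [P]PP   [P → [ P ]]
[P]PP => [S]PP   [P → S]
[S]PP => [{}]PP   [S → { }]
[{}]PP => [{}][]P   [P → [ ]]
[{}][]P => [{}][]S   [P → S]
[{}][]S => [{}][]{P}   [S → { P }]
[{}][]{P} => [{}][]{[P]}   [P → [ P ]]
[{}][]{[P]} => [{}][]{[[]]}   [P → [ ]]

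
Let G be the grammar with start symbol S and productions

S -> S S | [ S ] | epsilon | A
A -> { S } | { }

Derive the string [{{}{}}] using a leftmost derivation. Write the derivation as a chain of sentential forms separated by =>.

S => [S]   [S -> [ S ]]
[S] => [A]   [S -> A]
[A] => [{S}]   [A -> { S }]
[{S}] => [{SS}]   [S -> S S]
[{SS}] => [{AS}]   [S -> A]
[{AS}] => [{{}S}]   [A -> { }]
[{{}S}] => [{{}A}]   [S -> A]
[{{}A}] => [{{}{}}]   [A -> { }]

S=>[S]=>[A]=>[{S}]=>[{SS}]=>[{AS}]=>[{{}S}]=>[{{}A}]=>[{{}{}}]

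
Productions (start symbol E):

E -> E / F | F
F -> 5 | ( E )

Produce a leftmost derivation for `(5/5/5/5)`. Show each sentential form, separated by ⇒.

E ⇒ F ⇒ (E) ⇒ (E/F) ⇒ (E/F/F) ⇒ (E/F/F/F) ⇒ (F/F/F/F) ⇒ (5/F/F/F) ⇒ (5/5/F/F) ⇒ (5/5/5/F) ⇒ (5/5/5/5)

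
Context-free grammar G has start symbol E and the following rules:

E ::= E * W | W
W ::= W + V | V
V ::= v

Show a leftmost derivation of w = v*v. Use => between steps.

E => E*W => W*W => V*W => v*W => v*V => v*v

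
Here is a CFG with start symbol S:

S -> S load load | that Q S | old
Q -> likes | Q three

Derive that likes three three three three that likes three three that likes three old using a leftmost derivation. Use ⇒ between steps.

S ⇒ that Q S ⇒ that Q three S ⇒ that Q three three S ⇒ that Q three three three S ⇒ that Q three three three three S ⇒ that likes three three three three S ⇒ that likes three three three three that Q S ⇒ that likes three three three three that Q three S ⇒ that likes three three three three that Q three three S ⇒ that likes three three three three that likes three three S ⇒ that likes three three three three that likes three three that Q S ⇒ that likes three three three three that likes three three that Q three S ⇒ that likes three three three three that likes three three that likes three S ⇒ that likes three three three three that likes three three that likes three old

S ⇒ that Q S   [S -> that Q S]
that Q S ⇒ that Q three S   [Q -> Q three]
that Q three S ⇒ that Q three three S   [Q -> Q three]
that Q three three S ⇒ that Q three three three S   [Q -> Q three]
that Q three three three S ⇒ that Q three three three three S   [Q -> Q three]
that Q three three three three S ⇒ that likes three three three three S   [Q -> likes]
that likes three three three three S ⇒ that likes three three three three that Q S   [S -> that Q S]
that likes three three three three that Q S ⇒ that likes three three three three that Q three S   [Q -> Q three]
that likes three three three three that Q three S ⇒ that likes three three three three that Q three three S   [Q -> Q three]
that likes three three three three that Q three three S ⇒ that likes three three three three that likes three three S   [Q -> likes]
that likes three three three three that likes three three S ⇒ that likes three three three three that likes three three that Q S   [S -> that Q S]
that likes three three three three that likes three three that Q S ⇒ that likes three three three three that likes three three that Q three S   [Q -> Q three]
that likes three three three three that likes three three that Q three S ⇒ that likes three three three three that likes three three that likes three S   [Q -> likes]
that likes three three three three that likes three three that likes three S ⇒ that likes three three three three that likes three three that likes three old   [S -> old]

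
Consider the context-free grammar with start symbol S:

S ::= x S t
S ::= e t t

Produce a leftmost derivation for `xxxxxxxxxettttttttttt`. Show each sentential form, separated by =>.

S=>xSt=>xxStt=>xxxSttt=>xxxxStttt=>xxxxxSttttt=>xxxxxxStttttt=>xxxxxxxSttttttt=>xxxxxxxxStttttttt=>xxxxxxxxxSttttttttt=>xxxxxxxxxettttttttttt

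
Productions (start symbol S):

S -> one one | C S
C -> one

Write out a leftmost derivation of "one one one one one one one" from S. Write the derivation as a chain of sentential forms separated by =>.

S => C S   [S -> C S]
C S => one S   [C -> one]
one S => one C S   [S -> C S]
one C S => one one S   [C -> one]
one one S => one one C S   [S -> C S]
one one C S => one one one S   [C -> one]
one one one S => one one one C S   [S -> C S]
one one one C S => one one one one S   [C -> one]
one one one one S => one one one one C S   [S -> C S]
one one one one C S => one one one one one S   [C -> one]
one one one one one S => one one one one one one one   [S -> one one]

S => C S => one S => one C S => one one S => one one C S => one one one S => one one one C S => one one one one S => one one one one C S => one one one one one S => one one one one one one one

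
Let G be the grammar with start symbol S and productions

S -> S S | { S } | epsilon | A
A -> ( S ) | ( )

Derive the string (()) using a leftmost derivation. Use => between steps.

S=>A=>(S)=>(A)=>(())

S => A   [S -> A]
A => (S)   [A -> ( S )]
(S) => (A)   [S -> A]
(A) => (())   [A -> ( )]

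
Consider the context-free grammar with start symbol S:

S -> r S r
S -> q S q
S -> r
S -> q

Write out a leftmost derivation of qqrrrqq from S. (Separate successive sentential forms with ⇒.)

S⇒qSq⇒qqSqq⇒qqrSrqq⇒qqrrrqq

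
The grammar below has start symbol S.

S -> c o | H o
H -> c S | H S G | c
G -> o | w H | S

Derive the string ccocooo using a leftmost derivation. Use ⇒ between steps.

S ⇒ Ho ⇒ HSGo ⇒ cSSGo ⇒ ccoSGo ⇒ ccocoGo ⇒ ccocooo

S ⇒ Ho   [S -> H o]
Ho ⇒ HSGo   [H -> H S G]
HSGo ⇒ cSSGo   [H -> c S]
cSSGo ⇒ ccoSGo   [S -> c o]
ccoSGo ⇒ ccocoGo   [S -> c o]
ccocoGo ⇒ ccocooo   [G -> o]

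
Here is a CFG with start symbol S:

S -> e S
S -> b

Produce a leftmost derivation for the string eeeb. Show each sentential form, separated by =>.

S => eS   [S -> e S]
eS => eeS   [S -> e S]
eeS => eeeS   [S -> e S]
eeeS => eeeb   [S -> b]

S => eS => eeS => eeeS => eeeb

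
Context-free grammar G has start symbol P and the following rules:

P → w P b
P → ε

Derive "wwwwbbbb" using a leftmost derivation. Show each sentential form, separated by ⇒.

P ⇒ wPb ⇒ wwPbb ⇒ wwwPbbb ⇒ wwwwPbbbb ⇒ wwwwbbbb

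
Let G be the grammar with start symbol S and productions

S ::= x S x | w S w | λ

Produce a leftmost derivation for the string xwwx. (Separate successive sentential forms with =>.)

S => xSx   [S ::= x S x]
xSx => xwSwx   [S ::= w S w]
xwSwx => xwwx   [S ::= λ]

S => xSx => xwSwx => xwwx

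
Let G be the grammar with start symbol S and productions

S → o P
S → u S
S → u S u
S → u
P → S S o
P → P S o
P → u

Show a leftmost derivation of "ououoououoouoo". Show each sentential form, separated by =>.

S => oP => oSSo => ouSo => ouoPo => ouoPSoo => ouoPSoSoo => ououSoSoo => ououoPoSoo => ououoSSooSoo => ououooPSooSoo => ououoouSooSoo => ououoouoPooSoo => ououoououooSoo => ououoououoouoo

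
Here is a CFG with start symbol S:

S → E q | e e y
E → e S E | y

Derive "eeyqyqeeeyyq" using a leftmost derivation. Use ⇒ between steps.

S ⇒ Eq   [S → E q]
Eq ⇒ eSEq   [E → e S E]
eSEq ⇒ eEqEq   [S → E q]
eEqEq ⇒ eeSEqEq   [E → e S E]
eeSEqEq ⇒ eeEqEqEq   [S → E q]
eeEqEqEq ⇒ eeyqEqEq   [E → y]
eeyqEqEq ⇒ eeyqyqEq   [E → y]
eeyqyqEq ⇒ eeyqyqeSEq   [E → e S E]
eeyqyqeSEq ⇒ eeyqyqeeeyEq   [S → e e y]
eeyqyqeeeyEq ⇒ eeyqyqeeeyyq   [E → y]

S⇒Eq⇒eSEq⇒eEqEq⇒eeSEqEq⇒eeEqEqEq⇒eeyqEqEq⇒eeyqyqEq⇒eeyqyqeSEq⇒eeyqyqeeeyEq⇒eeyqyqeeeyyq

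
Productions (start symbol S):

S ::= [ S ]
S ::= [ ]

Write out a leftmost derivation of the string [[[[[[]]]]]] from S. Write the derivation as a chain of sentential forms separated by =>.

S=>[S]=>[[S]]=>[[[S]]]=>[[[[S]]]]=>[[[[[S]]]]]=>[[[[[[]]]]]]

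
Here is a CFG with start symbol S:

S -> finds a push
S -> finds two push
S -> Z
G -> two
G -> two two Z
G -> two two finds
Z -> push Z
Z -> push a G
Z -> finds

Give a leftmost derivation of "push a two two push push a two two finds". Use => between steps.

S => Z => push a G => push a two two Z => push a two two push Z => push a two two push push a G => push a two two push push a two two finds

S => Z   [S -> Z]
Z => push a G   [Z -> push a G]
push a G => push a two two Z   [G -> two two Z]
push a two two Z => push a two two push Z   [Z -> push Z]
push a two two push Z => push a two two push push a G   [Z -> push a G]
push a two two push push a G => push a two two push push a two two finds   [G -> two two finds]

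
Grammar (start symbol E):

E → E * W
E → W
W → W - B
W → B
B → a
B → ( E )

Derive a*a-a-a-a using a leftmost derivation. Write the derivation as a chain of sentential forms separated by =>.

E => E*W => W*W => B*W => a*W => a*W-B => a*W-B-B => a*W-B-B-B => a*B-B-B-B => a*a-B-B-B => a*a-a-B-B => a*a-a-a-B => a*a-a-a-a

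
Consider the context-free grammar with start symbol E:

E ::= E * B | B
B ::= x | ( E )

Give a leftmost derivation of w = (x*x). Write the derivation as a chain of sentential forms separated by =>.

E=>B=>(E)=>(E*B)=>(B*B)=>(x*B)=>(x*x)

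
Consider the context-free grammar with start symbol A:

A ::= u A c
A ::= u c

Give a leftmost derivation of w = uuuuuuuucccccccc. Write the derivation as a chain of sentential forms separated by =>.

A => uAc   [A ::= u A c]
uAc => uuAcc   [A ::= u A c]
uuAcc => uuuAccc   [A ::= u A c]
uuuAccc => uuuuAcccc   [A ::= u A c]
uuuuAcccc => uuuuuAccccc   [A ::= u A c]
uuuuuAccccc => uuuuuuAcccccc   [A ::= u A c]
uuuuuuAcccccc => uuuuuuuAccccccc   [A ::= u A c]
uuuuuuuAccccccc => uuuuuuuucccccccc   [A ::= u c]

A => uAc => uuAcc => uuuAccc => uuuuAcccc => uuuuuAccccc => uuuuuuAcccccc => uuuuuuuAccccccc => uuuuuuuucccccccc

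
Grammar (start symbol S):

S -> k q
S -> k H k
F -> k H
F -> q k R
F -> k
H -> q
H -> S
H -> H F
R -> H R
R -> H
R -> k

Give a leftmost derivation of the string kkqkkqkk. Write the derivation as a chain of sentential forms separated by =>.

S=>kHk=>kSk=>kkHkk=>kkHFkk=>kkHFFkk=>kkqFFkk=>kkqkFkk=>kkqkkHkk=>kkqkkqkk

S => kHk   [S -> k H k]
kHk => kSk   [H -> S]
kSk => kkHkk   [S -> k H k]
kkHkk => kkHFkk   [H -> H F]
kkHFkk => kkHFFkk   [H -> H F]
kkHFFkk => kkqFFkk   [H -> q]
kkqFFkk => kkqkFkk   [F -> k]
kkqkFkk => kkqkkHkk   [F -> k H]
kkqkkHkk => kkqkkqkk   [H -> q]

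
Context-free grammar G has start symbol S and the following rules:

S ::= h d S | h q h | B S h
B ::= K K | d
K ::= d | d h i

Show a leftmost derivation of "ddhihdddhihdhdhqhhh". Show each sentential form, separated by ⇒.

S ⇒ BSh ⇒ KKSh ⇒ dKSh ⇒ ddhiSh ⇒ ddhihdSh ⇒ ddhihdBShh ⇒ ddhihdKKShh ⇒ ddhihddKShh ⇒ ddhihdddhiShh ⇒ ddhihdddhihdShh ⇒ ddhihdddhihdhdShh ⇒ ddhihdddhihdhdhqhhh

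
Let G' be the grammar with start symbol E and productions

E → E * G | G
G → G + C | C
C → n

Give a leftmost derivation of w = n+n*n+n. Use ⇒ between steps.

E ⇒ E*G   [E → E * G]
E*G ⇒ G*G   [E → G]
G*G ⇒ G+C*G   [G → G + C]
G+C*G ⇒ C+C*G   [G → C]
C+C*G ⇒ n+C*G   [C → n]
n+C*G ⇒ n+n*G   [C → n]
n+n*G ⇒ n+n*G+C   [G → G + C]
n+n*G+C ⇒ n+n*C+C   [G → C]
n+n*C+C ⇒ n+n*n+C   [C → n]
n+n*n+C ⇒ n+n*n+n   [C → n]

E ⇒ E*G ⇒ G*G ⇒ G+C*G ⇒ C+C*G ⇒ n+C*G ⇒ n+n*G ⇒ n+n*G+C ⇒ n+n*C+C ⇒ n+n*n+C ⇒ n+n*n+n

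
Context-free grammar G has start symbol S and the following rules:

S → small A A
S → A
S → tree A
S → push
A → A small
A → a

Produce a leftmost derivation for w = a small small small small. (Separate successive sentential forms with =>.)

S => A => A small => A small small => A small small small => A small small small small => a small small small small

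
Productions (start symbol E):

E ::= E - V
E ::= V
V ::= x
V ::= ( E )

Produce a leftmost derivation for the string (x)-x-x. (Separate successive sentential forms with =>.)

E => E-V => E-V-V => V-V-V => (E)-V-V => (V)-V-V => (x)-V-V => (x)-x-V => (x)-x-x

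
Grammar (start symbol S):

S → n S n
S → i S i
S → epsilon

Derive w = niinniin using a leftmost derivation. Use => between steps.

S=>nSn=>niSin=>niiSiin=>niinSniin=>niinniin

S => nSn   [S → n S n]
nSn => niSin   [S → i S i]
niSin => niiSiin   [S → i S i]
niiSiin => niinSniin   [S → n S n]
niinSniin => niinniin   [S → epsilon]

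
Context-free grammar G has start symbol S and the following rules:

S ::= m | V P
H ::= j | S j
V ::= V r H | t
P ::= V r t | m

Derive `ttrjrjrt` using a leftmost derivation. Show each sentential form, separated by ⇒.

S ⇒ VP ⇒ tP ⇒ tVrt ⇒ tVrHrt ⇒ tVrHrHrt ⇒ ttrHrHrt ⇒ ttrjrHrt ⇒ ttrjrjrt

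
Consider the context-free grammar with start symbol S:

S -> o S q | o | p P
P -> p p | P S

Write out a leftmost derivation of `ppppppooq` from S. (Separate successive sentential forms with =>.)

S => pP => pPS => pppS => ppppP => ppppPS => ppppppS => ppppppoSq => ppppppooq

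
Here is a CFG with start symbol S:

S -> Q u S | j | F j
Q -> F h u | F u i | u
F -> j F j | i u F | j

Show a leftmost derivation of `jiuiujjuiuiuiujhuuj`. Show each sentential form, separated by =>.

S => QuS   [S -> Q u S]
QuS => FuiuS   [Q -> F u i]
FuiuS => jFjuiuS   [F -> j F j]
jFjuiuS => jiuFjuiuS   [F -> i u F]
jiuFjuiuS => jiuiuFjuiuS   [F -> i u F]
jiuiuFjuiuS => jiuiujjuiuS   [F -> j]
jiuiujjuiuS => jiuiujjuiuQuS   [S -> Q u S]
jiuiujjuiuQuS => jiuiujjuiuFhuuS   [Q -> F h u]
jiuiujjuiuFhuuS => jiuiujjuiuiuFhuuS   [F -> i u F]
jiuiujjuiuiuFhuuS => jiuiujjuiuiuiuFhuuS   [F -> i u F]
jiuiujjuiuiuiuFhuuS => jiuiujjuiuiuiujhuuS   [F -> j]
jiuiujjuiuiuiujhuuS => jiuiujjuiuiuiujhuuj   [S -> j]

S => QuS => FuiuS => jFjuiuS => jiuFjuiuS => jiuiuFjuiuS => jiuiujjuiuS => jiuiujjuiuQuS => jiuiujjuiuFhuuS => jiuiujjuiuiuFhuuS => jiuiujjuiuiuiuFhuuS => jiuiujjuiuiuiujhuuS => jiuiujjuiuiuiujhuuj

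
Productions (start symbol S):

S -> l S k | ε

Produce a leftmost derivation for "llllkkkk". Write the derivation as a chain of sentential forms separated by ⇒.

S ⇒ lSk   [S -> l S k]
lSk ⇒ llSkk   [S -> l S k]
llSkk ⇒ lllSkkk   [S -> l S k]
lllSkkk ⇒ llllSkkkk   [S -> l S k]
llllSkkkk ⇒ llllkkkk   [S -> ε]

S ⇒ lSk ⇒ llSkk ⇒ lllSkkk ⇒ llllSkkkk ⇒ llllkkkk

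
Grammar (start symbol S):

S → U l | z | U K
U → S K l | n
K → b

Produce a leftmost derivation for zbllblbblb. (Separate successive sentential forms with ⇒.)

S ⇒ UK   [S → U K]
UK ⇒ SKlK   [U → S K l]
SKlK ⇒ UKKlK   [S → U K]
UKKlK ⇒ SKlKKlK   [U → S K l]
SKlKKlK ⇒ UlKlKKlK   [S → U l]
UlKlKKlK ⇒ SKllKlKKlK   [U → S K l]
SKllKlKKlK ⇒ zKllKlKKlK   [S → z]
zKllKlKKlK ⇒ zbllKlKKlK   [K → b]
zbllKlKKlK ⇒ zbllblKKlK   [K → b]
zbllblKKlK ⇒ zbllblbKlK   [K → b]
zbllblbKlK ⇒ zbllblbblK   [K → b]
zbllblbblK ⇒ zbllblbblb   [K → b]

S ⇒ UK ⇒ SKlK ⇒ UKKlK ⇒ SKlKKlK ⇒ UlKlKKlK ⇒ SKllKlKKlK ⇒ zKllKlKKlK ⇒ zbllKlKKlK ⇒ zbllblKKlK ⇒ zbllblbKlK ⇒ zbllblbblK ⇒ zbllblbblb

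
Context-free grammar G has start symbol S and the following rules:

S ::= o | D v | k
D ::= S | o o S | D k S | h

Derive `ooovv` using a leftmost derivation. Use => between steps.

S => Dv => Sv => Dvv => ooSvv => ooovv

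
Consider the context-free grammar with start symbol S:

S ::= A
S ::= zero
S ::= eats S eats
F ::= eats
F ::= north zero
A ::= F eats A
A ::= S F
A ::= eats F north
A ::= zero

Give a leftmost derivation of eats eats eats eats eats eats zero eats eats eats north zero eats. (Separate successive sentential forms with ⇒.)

S ⇒ eats S eats   [S ::= eats S eats]
eats S eats ⇒ eats A eats   [S ::= A]
eats A eats ⇒ eats F eats A eats   [A ::= F eats A]
eats F eats A eats ⇒ eats eats eats A eats   [F ::= eats]
eats eats eats A eats ⇒ eats eats eats S F eats   [A ::= S F]
eats eats eats S F eats ⇒ eats eats eats eats S eats F eats   [S ::= eats S eats]
eats eats eats eats S eats F eats ⇒ eats eats eats eats eats S eats eats F eats   [S ::= eats S eats]
eats eats eats eats eats S eats eats F eats ⇒ eats eats eats eats eats eats S eats eats eats F eats   [S ::= eats S eats]
eats eats eats eats eats eats S eats eats eats F eats ⇒ eats eats eats eats eats eats zero eats eats eats F eats   [S ::= zero]
eats eats eats eats eats eats zero eats eats eats F eats ⇒ eats eats eats eats eats eats zero eats eats eats north zero eats   [F ::= north zero]

S ⇒ eats S eats ⇒ eats A eats ⇒ eats F eats A eats ⇒ eats eats eats A eats ⇒ eats eats eats S F eats ⇒ eats eats eats eats S eats F eats ⇒ eats eats eats eats eats S eats eats F eats ⇒ eats eats eats eats eats eats S eats eats eats F eats ⇒ eats eats eats eats eats eats zero eats eats eats F eats ⇒ eats eats eats eats eats eats zero eats eats eats north zero eats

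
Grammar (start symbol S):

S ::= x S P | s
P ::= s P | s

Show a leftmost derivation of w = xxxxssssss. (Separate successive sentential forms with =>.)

S => xSP => xxSPP => xxxSPPP => xxxxSPPPP => xxxxsPPPP => xxxxssPPP => xxxxsssPPP => xxxxssssPP => xxxxsssssP => xxxxssssss

S => xSP   [S ::= x S P]
xSP => xxSPP   [S ::= x S P]
xxSPP => xxxSPPP   [S ::= x S P]
xxxSPPP => xxxxSPPPP   [S ::= x S P]
xxxxSPPPP => xxxxsPPPP   [S ::= s]
xxxxsPPPP => xxxxssPPP   [P ::= s]
xxxxssPPP => xxxxsssPPP   [P ::= s P]
xxxxsssPPP => xxxxssssPP   [P ::= s]
xxxxssssPP => xxxxsssssP   [P ::= s]
xxxxsssssP => xxxxssssss   [P ::= s]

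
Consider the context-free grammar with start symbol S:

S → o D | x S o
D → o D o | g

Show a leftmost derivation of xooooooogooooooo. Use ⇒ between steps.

S⇒xSo⇒xoDo⇒xooDoo⇒xoooDooo⇒xooooDoooo⇒xoooooDooooo⇒xooooooDoooooo⇒xoooooooDooooooo⇒xooooooogooooooo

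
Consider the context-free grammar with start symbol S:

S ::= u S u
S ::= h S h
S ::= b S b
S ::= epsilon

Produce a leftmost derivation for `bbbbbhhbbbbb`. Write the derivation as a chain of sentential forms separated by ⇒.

S ⇒ bSb ⇒ bbSbb ⇒ bbbSbbb ⇒ bbbbSbbbb ⇒ bbbbbSbbbbb ⇒ bbbbbhShbbbbb ⇒ bbbbbhhbbbbb

S ⇒ bSb   [S ::= b S b]
bSb ⇒ bbSbb   [S ::= b S b]
bbSbb ⇒ bbbSbbb   [S ::= b S b]
bbbSbbb ⇒ bbbbSbbbb   [S ::= b S b]
bbbbSbbbb ⇒ bbbbbSbbbbb   [S ::= b S b]
bbbbbSbbbbb ⇒ bbbbbhShbbbbb   [S ::= h S h]
bbbbbhShbbbbb ⇒ bbbbbhhbbbbb   [S ::= epsilon]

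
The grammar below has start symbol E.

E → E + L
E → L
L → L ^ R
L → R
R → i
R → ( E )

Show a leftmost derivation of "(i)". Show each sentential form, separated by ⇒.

E ⇒ L   [E → L]
L ⇒ R   [L → R]
R ⇒ (E)   [R → ( E )]
(E) ⇒ (L)   [E → L]
(L) ⇒ (R)   [L → R]
(R) ⇒ (i)   [R → i]

E ⇒ L ⇒ R ⇒ (E) ⇒ (L) ⇒ (R) ⇒ (i)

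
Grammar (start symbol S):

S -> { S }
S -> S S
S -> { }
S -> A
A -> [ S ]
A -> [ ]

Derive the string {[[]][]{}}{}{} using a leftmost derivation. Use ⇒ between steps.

S ⇒ SS ⇒ SSS ⇒ {S}SS ⇒ {SS}SS ⇒ {SSS}SS ⇒ {ASS}SS ⇒ {[S]SS}SS ⇒ {[A]SS}SS ⇒ {[[]]SS}SS ⇒ {[[]]AS}SS ⇒ {[[]][]S}SS ⇒ {[[]][]{}}SS ⇒ {[[]][]{}}{}S ⇒ {[[]][]{}}{}{}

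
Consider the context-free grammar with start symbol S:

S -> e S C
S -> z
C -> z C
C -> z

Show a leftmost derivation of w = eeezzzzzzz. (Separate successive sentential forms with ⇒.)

S⇒eSC⇒eeSCC⇒eeeSCCC⇒eeezCCC⇒eeezzCCC⇒eeezzzCC⇒eeezzzzCC⇒eeezzzzzCC⇒eeezzzzzzC⇒eeezzzzzzz

S ⇒ eSC   [S -> e S C]
eSC ⇒ eeSCC   [S -> e S C]
eeSCC ⇒ eeeSCCC   [S -> e S C]
eeeSCCC ⇒ eeezCCC   [S -> z]
eeezCCC ⇒ eeezzCCC   [C -> z C]
eeezzCCC ⇒ eeezzzCC   [C -> z]
eeezzzCC ⇒ eeezzzzCC   [C -> z C]
eeezzzzCC ⇒ eeezzzzzCC   [C -> z C]
eeezzzzzCC ⇒ eeezzzzzzC   [C -> z]
eeezzzzzzC ⇒ eeezzzzzzz   [C -> z]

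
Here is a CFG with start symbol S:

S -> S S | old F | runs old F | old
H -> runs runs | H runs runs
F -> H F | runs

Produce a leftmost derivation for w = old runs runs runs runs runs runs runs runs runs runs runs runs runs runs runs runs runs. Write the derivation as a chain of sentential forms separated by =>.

S => old F => old H F => old H runs runs F => old H runs runs runs runs F => old H runs runs runs runs runs runs F => old H runs runs runs runs runs runs runs runs F => old H runs runs runs runs runs runs runs runs runs runs F => old runs runs runs runs runs runs runs runs runs runs runs runs F => old runs runs runs runs runs runs runs runs runs runs runs runs H F => old runs runs runs runs runs runs runs runs runs runs runs runs H runs runs F => old runs runs runs runs runs runs runs runs runs runs runs runs runs runs runs runs F => old runs runs runs runs runs runs runs runs runs runs runs runs runs runs runs runs runs

S => old F   [S -> old F]
old F => old H F   [F -> H F]
old H F => old H runs runs F   [H -> H runs runs]
old H runs runs F => old H runs runs runs runs F   [H -> H runs runs]
old H runs runs runs runs F => old H runs runs runs runs runs runs F   [H -> H runs runs]
old H runs runs runs runs runs runs F => old H runs runs runs runs runs runs runs runs F   [H -> H runs runs]
old H runs runs runs runs runs runs runs runs F => old H runs runs runs runs runs runs runs runs runs runs F   [H -> H runs runs]
old H runs runs runs runs runs runs runs runs runs runs F => old runs runs runs runs runs runs runs runs runs runs runs runs F   [H -> runs runs]
old runs runs runs runs runs runs runs runs runs runs runs runs F => old runs runs runs runs runs runs runs runs runs runs runs runs H F   [F -> H F]
old runs runs runs runs runs runs runs runs runs runs runs runs H F => old runs runs runs runs runs runs runs runs runs runs runs runs H runs runs F   [H -> H runs runs]
old runs runs runs runs runs runs runs runs runs runs runs runs H runs runs F => old runs runs runs runs runs runs runs runs runs runs runs runs runs runs runs runs F   [H -> runs runs]
old runs runs runs runs runs runs runs runs runs runs runs runs runs runs runs runs F => old runs runs runs runs runs runs runs runs runs runs runs runs runs runs runs runs runs   [F -> runs]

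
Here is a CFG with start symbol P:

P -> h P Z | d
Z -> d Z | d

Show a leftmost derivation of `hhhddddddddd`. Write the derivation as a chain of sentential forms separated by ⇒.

P ⇒ hPZ   [P -> h P Z]
hPZ ⇒ hhPZZ   [P -> h P Z]
hhPZZ ⇒ hhhPZZZ   [P -> h P Z]
hhhPZZZ ⇒ hhhdZZZ   [P -> d]
hhhdZZZ ⇒ hhhddZZZ   [Z -> d Z]
hhhddZZZ ⇒ hhhdddZZ   [Z -> d]
hhhdddZZ ⇒ hhhddddZZ   [Z -> d Z]
hhhddddZZ ⇒ hhhdddddZ   [Z -> d]
hhhdddddZ ⇒ hhhddddddZ   [Z -> d Z]
hhhddddddZ ⇒ hhhdddddddZ   [Z -> d Z]
hhhdddddddZ ⇒ hhhddddddddZ   [Z -> d Z]
hhhddddddddZ ⇒ hhhddddddddd   [Z -> d]

P ⇒ hPZ ⇒ hhPZZ ⇒ hhhPZZZ ⇒ hhhdZZZ ⇒ hhhddZZZ ⇒ hhhdddZZ ⇒ hhhddddZZ ⇒ hhhdddddZ ⇒ hhhddddddZ ⇒ hhhdddddddZ ⇒ hhhddddddddZ ⇒ hhhddddddddd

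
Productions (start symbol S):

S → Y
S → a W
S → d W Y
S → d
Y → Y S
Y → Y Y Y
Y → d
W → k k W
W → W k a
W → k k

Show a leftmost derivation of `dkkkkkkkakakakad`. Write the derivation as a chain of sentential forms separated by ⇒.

S ⇒ dWY ⇒ dkkWY ⇒ dkkWkaY ⇒ dkkWkakaY ⇒ dkkWkakakaY ⇒ dkkkkWkakakaY ⇒ dkkkkWkakakakaY ⇒ dkkkkkkkakakakaY ⇒ dkkkkkkkakakakad

S ⇒ dWY   [S → d W Y]
dWY ⇒ dkkWY   [W → k k W]
dkkWY ⇒ dkkWkaY   [W → W k a]
dkkWkaY ⇒ dkkWkakaY   [W → W k a]
dkkWkakaY ⇒ dkkWkakakaY   [W → W k a]
dkkWkakakaY ⇒ dkkkkWkakakaY   [W → k k W]
dkkkkWkakakaY ⇒ dkkkkWkakakakaY   [W → W k a]
dkkkkWkakakakaY ⇒ dkkkkkkkakakakaY   [W → k k]
dkkkkkkkakakakaY ⇒ dkkkkkkkakakakad   [Y → d]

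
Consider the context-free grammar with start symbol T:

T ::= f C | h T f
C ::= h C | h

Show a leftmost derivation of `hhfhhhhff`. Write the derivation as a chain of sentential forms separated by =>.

T => hTf => hhTff => hhfCff => hhfhCff => hhfhhCff => hhfhhhCff => hhfhhhhff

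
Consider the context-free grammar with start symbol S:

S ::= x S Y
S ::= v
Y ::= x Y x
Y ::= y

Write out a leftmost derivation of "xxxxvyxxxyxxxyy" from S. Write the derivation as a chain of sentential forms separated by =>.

S=>xSY=>xxSYY=>xxxSYYY=>xxxxSYYYY=>xxxxvYYYY=>xxxxvyYYY=>xxxxvyxYxYY=>xxxxvyxxYxxYY=>xxxxvyxxxYxxxYY=>xxxxvyxxxyxxxYY=>xxxxvyxxxyxxxyY=>xxxxvyxxxyxxxyy

S => xSY   [S ::= x S Y]
xSY => xxSYY   [S ::= x S Y]
xxSYY => xxxSYYY   [S ::= x S Y]
xxxSYYY => xxxxSYYYY   [S ::= x S Y]
xxxxSYYYY => xxxxvYYYY   [S ::= v]
xxxxvYYYY => xxxxvyYYY   [Y ::= y]
xxxxvyYYY => xxxxvyxYxYY   [Y ::= x Y x]
xxxxvyxYxYY => xxxxvyxxYxxYY   [Y ::= x Y x]
xxxxvyxxYxxYY => xxxxvyxxxYxxxYY   [Y ::= x Y x]
xxxxvyxxxYxxxYY => xxxxvyxxxyxxxYY   [Y ::= y]
xxxxvyxxxyxxxYY => xxxxvyxxxyxxxyY   [Y ::= y]
xxxxvyxxxyxxxyY => xxxxvyxxxyxxxyy   [Y ::= y]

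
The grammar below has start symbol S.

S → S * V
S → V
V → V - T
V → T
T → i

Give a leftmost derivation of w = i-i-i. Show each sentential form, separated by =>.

S => V => V-T => V-T-T => T-T-T => i-T-T => i-i-T => i-i-i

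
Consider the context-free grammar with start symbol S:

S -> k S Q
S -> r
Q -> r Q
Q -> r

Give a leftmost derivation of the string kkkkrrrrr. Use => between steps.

S => kSQ   [S -> k S Q]
kSQ => kkSQQ   [S -> k S Q]
kkSQQ => kkkSQQQ   [S -> k S Q]
kkkSQQQ => kkkkSQQQQ   [S -> k S Q]
kkkkSQQQQ => kkkkrQQQQ   [S -> r]
kkkkrQQQQ => kkkkrrQQQ   [Q -> r]
kkkkrrQQQ => kkkkrrrQQ   [Q -> r]
kkkkrrrQQ => kkkkrrrrQ   [Q -> r]
kkkkrrrrQ => kkkkrrrrr   [Q -> r]

S => kSQ => kkSQQ => kkkSQQQ => kkkkSQQQQ => kkkkrQQQQ => kkkkrrQQQ => kkkkrrrQQ => kkkkrrrrQ => kkkkrrrrr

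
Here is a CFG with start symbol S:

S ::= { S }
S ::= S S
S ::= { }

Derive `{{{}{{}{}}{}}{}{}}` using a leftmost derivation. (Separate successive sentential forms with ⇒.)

S ⇒ {S} ⇒ {SS} ⇒ {SSS} ⇒ {{S}SS} ⇒ {{SS}SS} ⇒ {{SSS}SS} ⇒ {{{}SS}SS} ⇒ {{{}{S}S}SS} ⇒ {{{}{SS}S}SS} ⇒ {{{}{{}S}S}SS} ⇒ {{{}{{}{}}S}SS} ⇒ {{{}{{}{}}{}}SS} ⇒ {{{}{{}{}}{}}{}S} ⇒ {{{}{{}{}}{}}{}{}}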